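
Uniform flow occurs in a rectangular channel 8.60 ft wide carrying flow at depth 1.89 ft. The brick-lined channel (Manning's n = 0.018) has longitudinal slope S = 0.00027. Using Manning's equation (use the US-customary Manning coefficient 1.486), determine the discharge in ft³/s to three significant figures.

26.4 ft³/s

A = b·y = 8.60 × 1.89 = 16.25 ft²
P = b + 2y = 8.60 + 2×1.89 = 12.38 ft
R = A/P = 16.25/12.38 = 1.313 ft
Q = (1.486/n)·A·R^(2/3)·S^(1/2) = (1.486/0.018) × 16.25 × 1.313^(2/3) × 0.00027^(1/2) = 26.44 ft³/s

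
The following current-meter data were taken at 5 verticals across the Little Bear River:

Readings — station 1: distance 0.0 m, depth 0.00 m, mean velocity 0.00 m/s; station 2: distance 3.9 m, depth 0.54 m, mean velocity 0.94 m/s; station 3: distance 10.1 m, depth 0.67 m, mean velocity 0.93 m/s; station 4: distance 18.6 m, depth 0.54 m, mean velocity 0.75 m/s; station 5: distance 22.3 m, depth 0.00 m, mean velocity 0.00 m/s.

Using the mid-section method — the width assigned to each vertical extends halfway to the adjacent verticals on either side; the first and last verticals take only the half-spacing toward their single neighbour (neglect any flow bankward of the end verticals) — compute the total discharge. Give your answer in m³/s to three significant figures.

9.61 m³/s

w_2 = (10.1 − 0.0)/2 = 5.05 m; q_2 = 0.94 × 0.54 × 5.05 = 2.563 m³/s
w_3 = (18.6 − 3.9)/2 = 7.35 m; q_3 = 0.93 × 0.67 × 7.35 = 4.580 m³/s
w_4 = (22.3 − 10.1)/2 = 6.1 m; q_4 = 0.75 × 0.54 × 6.1 = 2.471 m³/s
Stations 1, 5 contribute zero (depth or velocity is 0).
Q = Σ qᵢ = 9.614 m³/s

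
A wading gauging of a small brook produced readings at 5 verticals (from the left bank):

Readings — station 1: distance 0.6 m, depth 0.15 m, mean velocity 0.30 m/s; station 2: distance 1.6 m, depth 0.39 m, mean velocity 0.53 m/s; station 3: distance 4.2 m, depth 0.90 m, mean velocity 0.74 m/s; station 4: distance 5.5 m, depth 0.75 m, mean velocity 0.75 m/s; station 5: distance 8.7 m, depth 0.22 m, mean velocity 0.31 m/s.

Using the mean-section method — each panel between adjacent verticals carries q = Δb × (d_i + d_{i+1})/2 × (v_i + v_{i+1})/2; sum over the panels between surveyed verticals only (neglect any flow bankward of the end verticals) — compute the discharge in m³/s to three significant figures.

Panel 1-2: Δb = 1 m, d̄ = (0.15+0.39)/2 = 0.27, v̄ = (0.30+0.53)/2 = 0.415 → q = 1×0.27×0.415 = 0.1121 m³/s
Panel 2-3: Δb = 2.6 m, d̄ = (0.39+0.90)/2 = 0.645, v̄ = (0.53+0.74)/2 = 0.635 → q = 2.6×0.645×0.635 = 1.065 m³/s
Panel 3-4: Δb = 1.3 m, d̄ = (0.90+0.75)/2 = 0.825, v̄ = (0.74+0.75)/2 = 0.745 → q = 1.3×0.825×0.745 = 0.7990 m³/s
Panel 4-5: Δb = 3.2 m, d̄ = (0.75+0.22)/2 = 0.485, v̄ = (0.75+0.31)/2 = 0.53 → q = 3.2×0.485×0.53 = 0.8226 m³/s
Q = Σ q = 2.799 m³/s

2.80 m³/s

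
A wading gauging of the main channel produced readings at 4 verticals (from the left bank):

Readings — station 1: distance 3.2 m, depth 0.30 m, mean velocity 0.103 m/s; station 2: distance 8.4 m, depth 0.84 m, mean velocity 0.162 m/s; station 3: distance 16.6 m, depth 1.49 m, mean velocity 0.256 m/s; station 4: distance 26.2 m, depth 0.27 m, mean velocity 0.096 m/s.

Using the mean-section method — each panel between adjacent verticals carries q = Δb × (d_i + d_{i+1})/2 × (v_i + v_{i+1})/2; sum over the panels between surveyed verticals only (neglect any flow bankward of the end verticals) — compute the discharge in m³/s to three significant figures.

Panel 1-2: Δb = 5.2 m, d̄ = (0.30+0.84)/2 = 0.57, v̄ = (0.103+0.162)/2 = 0.1325 → q = 5.2×0.57×0.1325 = 0.3927 m³/s
Panel 2-3: Δb = 8.2 m, d̄ = (0.84+1.49)/2 = 1.165, v̄ = (0.162+0.256)/2 = 0.209 → q = 8.2×1.165×0.209 = 1.997 m³/s
Panel 3-4: Δb = 9.6 m, d̄ = (1.49+0.27)/2 = 0.88, v̄ = (0.256+0.096)/2 = 0.176 → q = 9.6×0.88×0.176 = 1.487 m³/s
Q = Σ q = 3.876 m³/s

3.88 m³/s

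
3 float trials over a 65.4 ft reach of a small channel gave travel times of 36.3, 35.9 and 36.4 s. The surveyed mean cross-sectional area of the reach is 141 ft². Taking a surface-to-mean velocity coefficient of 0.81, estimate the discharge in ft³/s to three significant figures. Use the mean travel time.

t̄ = (36.3 + 35.9 + 36.4) / 3 = 36.2 s
v_surface = L / t̄ = 65.4 / 36.2 = 1.807 ft/s
v_mean = 0.81 × 1.807 = 1.463 ft/s
Q = A × v_mean = 141 × 1.463 = 206.3 ft³/s

206 ft³/s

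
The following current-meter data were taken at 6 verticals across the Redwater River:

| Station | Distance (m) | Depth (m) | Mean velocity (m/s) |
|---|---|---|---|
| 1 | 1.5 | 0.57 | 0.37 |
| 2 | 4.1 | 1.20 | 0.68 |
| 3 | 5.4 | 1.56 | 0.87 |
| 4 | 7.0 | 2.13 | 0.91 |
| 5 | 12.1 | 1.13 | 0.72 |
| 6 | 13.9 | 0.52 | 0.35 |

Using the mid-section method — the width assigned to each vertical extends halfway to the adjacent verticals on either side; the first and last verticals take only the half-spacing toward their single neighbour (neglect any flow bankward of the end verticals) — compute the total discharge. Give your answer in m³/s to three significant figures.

w_1 = (4.1 − 1.5)/2 = 1.3 m; q_1 = 0.37 × 0.57 × 1.3 = 0.2742 m³/s
w_2 = (5.4 − 1.5)/2 = 1.95 m; q_2 = 0.68 × 1.20 × 1.95 = 1.591 m³/s
w_3 = (7.0 − 4.1)/2 = 1.45 m; q_3 = 0.87 × 1.56 × 1.45 = 1.968 m³/s
w_4 = (12.1 − 5.4)/2 = 3.35 m; q_4 = 0.91 × 2.13 × 3.35 = 6.493 m³/s
w_5 = (13.9 − 7.0)/2 = 3.45 m; q_5 = 0.72 × 1.13 × 3.45 = 2.807 m³/s
w_6 = (13.9 − 12.1)/2 = 0.9 m; q_6 = 0.35 × 0.52 × 0.9 = 0.1638 m³/s
Q = Σ qᵢ = 13.30 m³/s

13.3 m³/s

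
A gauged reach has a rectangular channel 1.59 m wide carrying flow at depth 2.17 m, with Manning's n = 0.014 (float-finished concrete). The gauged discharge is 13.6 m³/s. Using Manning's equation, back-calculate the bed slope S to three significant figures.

0.00627

A = b·y = 1.59 × 2.17 = 3.450 m²
P = b + 2y = 1.59 + 2×2.17 = 5.930 m
R = A/P = 3.450/5.930 = 0.5818 m
S = (Q·n / (1·A·R^(2/3)))² = (13.6×0.014 / (1×3.450×0.6969))² = 0.006269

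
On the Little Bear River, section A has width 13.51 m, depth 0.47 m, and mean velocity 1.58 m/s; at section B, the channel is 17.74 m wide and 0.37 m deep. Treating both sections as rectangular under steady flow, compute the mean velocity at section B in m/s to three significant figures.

Q = A₁V₁ = (13.51×0.47) × 1.58 = 10.03 m³/s
A₂ = 17.74 × 0.37 = 6.564 m²
V₂ = Q/A₂ = 10.03/6.564 = 1.528 m/s

1.53 m/s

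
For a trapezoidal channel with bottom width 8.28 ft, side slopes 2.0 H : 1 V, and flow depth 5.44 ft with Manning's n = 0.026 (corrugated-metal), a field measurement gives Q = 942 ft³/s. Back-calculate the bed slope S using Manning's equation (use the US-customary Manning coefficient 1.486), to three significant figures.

0.00531

A = (b + z·y)·y = (8.28 + 2.0×5.44)×5.44 = 104.2 ft²
P = b + 2y√(1+z²) = 8.28 + 2×5.44×√(1+2.0²) = 32.61 ft
R = A/P = 104.2/32.61 = 3.196 ft
S = (Q·n / (1.486·A·R^(2/3)))² = (942×0.026 / (1.486×104.2×2.170))² = 0.005311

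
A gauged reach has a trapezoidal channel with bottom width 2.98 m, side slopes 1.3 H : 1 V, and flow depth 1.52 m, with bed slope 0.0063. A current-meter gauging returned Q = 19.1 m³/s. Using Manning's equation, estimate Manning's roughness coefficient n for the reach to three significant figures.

A = (b + z·y)·y = (2.98 + 1.3×1.52)×1.52 = 7.533 m²
P = b + 2y√(1+z²) = 2.98 + 2×1.52×√(1+1.3²) = 7.966 m
R = A/P = 7.533/7.966 = 0.9457 m
n = (1/Q)·A·R^(2/3)·S^(1/2) = (1/19.1) × 7.533 × 0.9634 × 0.07937 = 0.03016

0.0302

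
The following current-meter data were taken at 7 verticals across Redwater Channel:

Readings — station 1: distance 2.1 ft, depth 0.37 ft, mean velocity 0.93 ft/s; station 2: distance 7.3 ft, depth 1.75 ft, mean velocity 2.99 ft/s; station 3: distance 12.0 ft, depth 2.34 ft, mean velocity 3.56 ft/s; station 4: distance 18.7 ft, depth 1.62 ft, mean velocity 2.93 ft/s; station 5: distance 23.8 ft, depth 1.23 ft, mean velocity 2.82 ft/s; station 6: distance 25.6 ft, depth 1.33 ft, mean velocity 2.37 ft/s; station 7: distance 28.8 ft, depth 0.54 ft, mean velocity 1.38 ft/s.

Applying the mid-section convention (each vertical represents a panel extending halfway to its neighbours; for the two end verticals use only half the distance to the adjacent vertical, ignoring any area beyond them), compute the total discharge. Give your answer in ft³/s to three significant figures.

w_1 = (7.3 − 2.1)/2 = 2.6 ft; q_1 = 0.93 × 0.37 × 2.6 = 0.8947 ft³/s
w_2 = (12.0 − 2.1)/2 = 4.95 ft; q_2 = 2.99 × 1.75 × 4.95 = 25.90 ft³/s
w_3 = (18.7 − 7.3)/2 = 5.7 ft; q_3 = 3.56 × 2.34 × 5.7 = 47.48 ft³/s
w_4 = (23.8 − 12.0)/2 = 5.9 ft; q_4 = 2.93 × 1.62 × 5.9 = 28.00 ft³/s
w_5 = (25.6 − 18.7)/2 = 3.45 ft; q_5 = 2.82 × 1.23 × 3.45 = 11.97 ft³/s
w_6 = (28.8 − 23.8)/2 = 2.5 ft; q_6 = 2.37 × 1.33 × 2.5 = 7.880 ft³/s
w_7 = (28.8 − 25.6)/2 = 1.6 ft; q_7 = 1.38 × 0.54 × 1.6 = 1.192 ft³/s
Q = Σ qᵢ = 123.3 ft³/s

123 ft³/s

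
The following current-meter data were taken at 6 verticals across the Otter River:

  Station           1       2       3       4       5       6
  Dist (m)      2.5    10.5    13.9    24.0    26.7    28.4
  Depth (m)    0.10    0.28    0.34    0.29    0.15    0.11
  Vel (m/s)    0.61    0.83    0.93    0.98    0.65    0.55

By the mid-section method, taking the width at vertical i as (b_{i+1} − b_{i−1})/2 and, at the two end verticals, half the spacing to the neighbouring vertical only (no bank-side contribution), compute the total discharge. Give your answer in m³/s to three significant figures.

w_1 = (10.5 − 2.5)/2 = 4 m; q_1 = 0.61 × 0.10 × 4 = 0.2440 m³/s
w_2 = (13.9 − 2.5)/2 = 5.7 m; q_2 = 0.83 × 0.28 × 5.7 = 1.325 m³/s
w_3 = (24.0 − 10.5)/2 = 6.75 m; q_3 = 0.93 × 0.34 × 6.75 = 2.134 m³/s
w_4 = (26.7 − 13.9)/2 = 6.4 m; q_4 = 0.98 × 0.29 × 6.4 = 1.819 m³/s
w_5 = (28.4 − 24.0)/2 = 2.2 m; q_5 = 0.65 × 0.15 × 2.2 = 0.2145 m³/s
w_6 = (28.4 − 26.7)/2 = 0.85 m; q_6 = 0.55 × 0.11 × 0.85 = 0.05143 m³/s
Q = Σ qᵢ = 5.788 m³/s

5.79 m³/s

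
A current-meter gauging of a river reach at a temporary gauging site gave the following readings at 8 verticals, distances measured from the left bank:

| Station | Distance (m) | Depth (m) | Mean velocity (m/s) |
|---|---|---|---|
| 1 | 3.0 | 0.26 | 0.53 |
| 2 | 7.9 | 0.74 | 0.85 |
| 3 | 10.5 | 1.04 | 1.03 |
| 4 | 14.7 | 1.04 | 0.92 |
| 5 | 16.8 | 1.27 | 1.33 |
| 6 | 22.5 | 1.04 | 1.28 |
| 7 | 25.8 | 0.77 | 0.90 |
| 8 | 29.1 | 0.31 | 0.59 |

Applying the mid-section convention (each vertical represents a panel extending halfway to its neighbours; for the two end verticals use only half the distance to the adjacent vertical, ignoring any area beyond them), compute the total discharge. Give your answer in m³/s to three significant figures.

w_1 = (7.9 − 3.0)/2 = 2.45 m; q_1 = 0.53 × 0.26 × 2.45 = 0.3376 m³/s
w_2 = (10.5 − 3.0)/2 = 3.75 m; q_2 = 0.85 × 0.74 × 3.75 = 2.359 m³/s
w_3 = (14.7 − 7.9)/2 = 3.4 m; q_3 = 1.03 × 1.04 × 3.4 = 3.642 m³/s
w_4 = (16.8 − 10.5)/2 = 3.15 m; q_4 = 0.92 × 1.04 × 3.15 = 3.014 m³/s
w_5 = (22.5 − 14.7)/2 = 3.9 m; q_5 = 1.33 × 1.27 × 3.9 = 6.587 m³/s
w_6 = (25.8 − 16.8)/2 = 4.5 m; q_6 = 1.28 × 1.04 × 4.5 = 5.990 m³/s
w_7 = (29.1 − 22.5)/2 = 3.3 m; q_7 = 0.90 × 0.77 × 3.3 = 2.287 m³/s
w_8 = (29.1 − 25.8)/2 = 1.65 m; q_8 = 0.59 × 0.31 × 1.65 = 0.3018 m³/s
Q = Σ qᵢ = 24.52 m³/s

24.5 m³/s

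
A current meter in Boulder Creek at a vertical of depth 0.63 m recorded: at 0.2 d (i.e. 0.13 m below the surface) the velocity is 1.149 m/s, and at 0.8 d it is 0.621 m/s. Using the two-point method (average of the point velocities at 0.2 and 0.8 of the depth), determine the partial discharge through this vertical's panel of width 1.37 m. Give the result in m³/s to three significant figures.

v̄ = (1.149 + 0.621) / 2 = 0.8850 m/s
q = v̄ × d × w = 0.8850 × 0.63 × 1.37 = 0.7638 m³/s

0.764 m³/s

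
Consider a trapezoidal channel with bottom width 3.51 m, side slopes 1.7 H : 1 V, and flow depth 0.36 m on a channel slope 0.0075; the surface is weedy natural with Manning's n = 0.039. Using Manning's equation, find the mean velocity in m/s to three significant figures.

A = (b + z·y)·y = (3.51 + 1.7×0.36)×0.36 = 1.484 m²
P = b + 2y√(1+z²) = 3.51 + 2×0.36×√(1+1.7²) = 4.930 m
R = A/P = 1.484/4.930 = 0.3010 m
Q = (1/n)·A·R^(2/3)·S^(1/2) = (1/0.039) × 1.484 × 0.3010^(2/3) × 0.0075^(1/2) = 1.480 m³/s
V = Q/A = 1.480/1.484 = 0.9973 m/s

0.997 m/s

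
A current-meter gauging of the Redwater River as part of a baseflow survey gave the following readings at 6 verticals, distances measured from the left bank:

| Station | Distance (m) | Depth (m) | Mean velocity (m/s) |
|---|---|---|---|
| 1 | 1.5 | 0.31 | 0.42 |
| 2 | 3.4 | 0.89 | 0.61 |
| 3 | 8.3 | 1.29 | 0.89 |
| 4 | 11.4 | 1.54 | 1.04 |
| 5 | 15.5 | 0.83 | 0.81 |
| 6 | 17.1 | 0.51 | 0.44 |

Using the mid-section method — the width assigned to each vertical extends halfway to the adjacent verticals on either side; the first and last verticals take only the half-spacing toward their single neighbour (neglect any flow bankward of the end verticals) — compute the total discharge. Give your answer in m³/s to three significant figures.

14.4 m³/s

w_1 = (3.4 − 1.5)/2 = 0.95 m; q_1 = 0.42 × 0.31 × 0.95 = 0.1237 m³/s
w_2 = (8.3 − 1.5)/2 = 3.4 m; q_2 = 0.61 × 0.89 × 3.4 = 1.846 m³/s
w_3 = (11.4 − 3.4)/2 = 4 m; q_3 = 0.89 × 1.29 × 4 = 4.592 m³/s
w_4 = (15.5 − 8.3)/2 = 3.6 m; q_4 = 1.04 × 1.54 × 3.6 = 5.766 m³/s
w_5 = (17.1 − 11.4)/2 = 2.85 m; q_5 = 0.81 × 0.83 × 2.85 = 1.916 m³/s
w_6 = (17.1 − 15.5)/2 = 0.8 m; q_6 = 0.44 × 0.51 × 0.8 = 0.1795 m³/s
Q = Σ qᵢ = 14.42 m³/s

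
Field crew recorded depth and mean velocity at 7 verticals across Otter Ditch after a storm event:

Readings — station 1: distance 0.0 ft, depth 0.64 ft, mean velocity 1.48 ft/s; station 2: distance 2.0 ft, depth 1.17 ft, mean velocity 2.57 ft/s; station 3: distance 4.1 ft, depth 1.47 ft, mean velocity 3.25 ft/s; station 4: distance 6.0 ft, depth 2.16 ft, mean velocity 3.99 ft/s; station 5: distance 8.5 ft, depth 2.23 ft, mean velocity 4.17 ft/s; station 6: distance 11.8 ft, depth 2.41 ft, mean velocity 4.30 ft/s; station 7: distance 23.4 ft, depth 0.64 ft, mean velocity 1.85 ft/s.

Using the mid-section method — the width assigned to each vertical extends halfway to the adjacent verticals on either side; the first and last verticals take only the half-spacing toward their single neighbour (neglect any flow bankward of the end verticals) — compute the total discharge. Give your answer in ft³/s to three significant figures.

147 ft³/s

w_1 = (2.0 − 0.0)/2 = 1 ft; q_1 = 1.48 × 0.64 × 1 = 0.9472 ft³/s
w_2 = (4.1 − 0.0)/2 = 2.05 ft; q_2 = 2.57 × 1.17 × 2.05 = 6.164 ft³/s
w_3 = (6.0 − 2.0)/2 = 2 ft; q_3 = 3.25 × 1.47 × 2 = 9.555 ft³/s
w_4 = (8.5 − 4.1)/2 = 2.2 ft; q_4 = 3.99 × 2.16 × 2.2 = 18.96 ft³/s
w_5 = (11.8 − 6.0)/2 = 2.9 ft; q_5 = 4.17 × 2.23 × 2.9 = 26.97 ft³/s
w_6 = (23.4 − 8.5)/2 = 7.45 ft; q_6 = 4.30 × 2.41 × 7.45 = 77.20 ft³/s
w_7 = (23.4 − 11.8)/2 = 5.8 ft; q_7 = 1.85 × 0.64 × 5.8 = 6.867 ft³/s
Q = Σ qᵢ = 146.7 ft³/s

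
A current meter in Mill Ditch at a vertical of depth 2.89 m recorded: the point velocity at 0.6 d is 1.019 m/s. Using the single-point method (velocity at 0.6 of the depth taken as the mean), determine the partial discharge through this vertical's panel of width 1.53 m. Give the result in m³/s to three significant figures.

4.51 m³/s

v̄ = v₀.₆ = 1.019 m/s
q = v̄ × d × w = 1.019 × 2.89 × 1.53 = 4.506 m³/s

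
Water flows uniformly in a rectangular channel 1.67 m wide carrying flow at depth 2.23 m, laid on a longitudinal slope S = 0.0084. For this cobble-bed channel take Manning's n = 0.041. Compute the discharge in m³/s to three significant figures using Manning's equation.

5.97 m³/s

A = b·y = 1.67 × 2.23 = 3.724 m²
P = b + 2y = 1.67 + 2×2.23 = 6.130 m
R = A/P = 3.724/6.130 = 0.6075 m
Q = (1/n)·A·R^(2/3)·S^(1/2) = (1/0.041) × 3.724 × 0.6075^(2/3) × 0.0084^(1/2) = 5.972 m³/s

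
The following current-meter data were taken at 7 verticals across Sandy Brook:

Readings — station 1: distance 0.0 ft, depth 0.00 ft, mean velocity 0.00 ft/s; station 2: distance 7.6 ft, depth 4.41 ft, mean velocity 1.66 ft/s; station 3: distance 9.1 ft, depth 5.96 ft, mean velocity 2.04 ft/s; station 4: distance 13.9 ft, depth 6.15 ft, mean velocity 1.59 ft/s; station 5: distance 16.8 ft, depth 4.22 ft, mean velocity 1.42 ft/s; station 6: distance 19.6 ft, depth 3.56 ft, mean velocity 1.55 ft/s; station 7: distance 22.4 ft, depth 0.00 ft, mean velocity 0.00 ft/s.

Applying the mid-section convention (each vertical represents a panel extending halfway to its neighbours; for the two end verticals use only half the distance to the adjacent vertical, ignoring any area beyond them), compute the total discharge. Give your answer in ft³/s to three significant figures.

w_2 = (9.1 − 0.0)/2 = 4.55 ft; q_2 = 1.66 × 4.41 × 4.55 = 33.31 ft³/s
w_3 = (13.9 − 7.6)/2 = 3.15 ft; q_3 = 2.04 × 5.96 × 3.15 = 38.30 ft³/s
w_4 = (16.8 − 9.1)/2 = 3.85 ft; q_4 = 1.59 × 6.15 × 3.85 = 37.65 ft³/s
w_5 = (19.6 − 13.9)/2 = 2.85 ft; q_5 = 1.42 × 4.22 × 2.85 = 17.08 ft³/s
w_6 = (22.4 − 16.8)/2 = 2.8 ft; q_6 = 1.55 × 3.56 × 2.8 = 15.45 ft³/s
Stations 1, 7 contribute zero (depth or velocity is 0).
Q = Σ qᵢ = 141.8 ft³/s

142 ft³/s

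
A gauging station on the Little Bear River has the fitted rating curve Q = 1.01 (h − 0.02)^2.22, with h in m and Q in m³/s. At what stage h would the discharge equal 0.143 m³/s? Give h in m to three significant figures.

h − h₀ = (Q/C)^(1/b) = (0.143/1.01)^(1/2.22) = 0.4145 m
h = 0.02 + 0.4145 = 0.4345 m

0.435 m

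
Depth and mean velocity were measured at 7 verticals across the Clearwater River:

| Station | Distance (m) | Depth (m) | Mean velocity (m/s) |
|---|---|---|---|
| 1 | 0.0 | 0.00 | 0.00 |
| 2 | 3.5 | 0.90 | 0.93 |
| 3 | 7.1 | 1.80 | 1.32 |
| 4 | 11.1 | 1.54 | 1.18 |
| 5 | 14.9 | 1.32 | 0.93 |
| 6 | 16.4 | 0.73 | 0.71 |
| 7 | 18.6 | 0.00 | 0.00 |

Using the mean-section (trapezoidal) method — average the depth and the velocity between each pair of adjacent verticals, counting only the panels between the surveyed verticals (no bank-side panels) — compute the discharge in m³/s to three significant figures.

Panel 1-2: Δb = 3.5 m, d̄ = (0.00+0.90)/2 = 0.45, v̄ = (0.00+0.93)/2 = 0.465 → q = 3.5×0.45×0.465 = 0.7324 m³/s
Panel 2-3: Δb = 3.6 m, d̄ = (0.90+1.80)/2 = 1.35, v̄ = (0.93+1.32)/2 = 1.125 → q = 3.6×1.35×1.125 = 5.468 m³/s
Panel 3-4: Δb = 4 m, d̄ = (1.80+1.54)/2 = 1.67, v̄ = (1.32+1.18)/2 = 1.25 → q = 4×1.67×1.25 = 8.350 m³/s
Panel 4-5: Δb = 3.8 m, d̄ = (1.54+1.32)/2 = 1.43, v̄ = (1.18+0.93)/2 = 1.055 → q = 3.8×1.43×1.055 = 5.733 m³/s
Panel 5-6: Δb = 1.5 m, d̄ = (1.32+0.73)/2 = 1.025, v̄ = (0.93+0.71)/2 = 0.82 → q = 1.5×1.025×0.82 = 1.261 m³/s
Panel 6-7: Δb = 2.2 m, d̄ = (0.73+0.00)/2 = 0.365, v̄ = (0.71+0.00)/2 = 0.355 → q = 2.2×0.365×0.355 = 0.2851 m³/s
Q = Σ q = 21.83 m³/s

21.8 m³/s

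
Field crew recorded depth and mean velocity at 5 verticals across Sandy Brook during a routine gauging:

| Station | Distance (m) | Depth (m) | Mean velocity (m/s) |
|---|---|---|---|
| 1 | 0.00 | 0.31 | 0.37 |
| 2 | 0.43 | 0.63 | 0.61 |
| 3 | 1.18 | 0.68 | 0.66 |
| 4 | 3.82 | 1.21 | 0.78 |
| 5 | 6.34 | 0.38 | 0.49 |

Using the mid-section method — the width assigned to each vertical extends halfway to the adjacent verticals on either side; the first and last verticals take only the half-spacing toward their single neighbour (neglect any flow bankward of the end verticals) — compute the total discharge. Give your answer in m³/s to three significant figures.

3.68 m³/s

w_1 = (0.43 − 0.00)/2 = 0.215 m; q_1 = 0.37 × 0.31 × 0.215 = 0.02466 m³/s
w_2 = (1.18 − 0.00)/2 = 0.59 m; q_2 = 0.61 × 0.63 × 0.59 = 0.2267 m³/s
w_3 = (3.82 − 0.43)/2 = 1.695 m; q_3 = 0.66 × 0.68 × 1.695 = 0.7607 m³/s
w_4 = (6.34 − 1.18)/2 = 2.58 m; q_4 = 0.78 × 1.21 × 2.58 = 2.435 m³/s
w_5 = (6.34 − 3.82)/2 = 1.26 m; q_5 = 0.49 × 0.38 × 1.26 = 0.2346 m³/s
Q = Σ qᵢ = 3.682 m³/s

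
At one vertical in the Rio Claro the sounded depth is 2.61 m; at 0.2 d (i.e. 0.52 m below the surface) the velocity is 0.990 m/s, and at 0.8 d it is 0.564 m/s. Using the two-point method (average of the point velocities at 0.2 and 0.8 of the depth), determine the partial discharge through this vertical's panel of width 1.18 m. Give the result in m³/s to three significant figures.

v̄ = (0.990 + 0.564) / 2 = 0.7770 m/s
q = v̄ × d × w = 0.7770 × 2.61 × 1.18 = 2.393 m³/s

2.39 m³/s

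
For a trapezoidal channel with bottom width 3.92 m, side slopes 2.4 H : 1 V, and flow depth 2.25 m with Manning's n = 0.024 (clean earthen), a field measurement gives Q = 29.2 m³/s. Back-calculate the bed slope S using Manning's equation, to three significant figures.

0.000754

A = (b + z·y)·y = (3.92 + 2.4×2.25)×2.25 = 20.97 m²
P = b + 2y√(1+z²) = 3.92 + 2×2.25×√(1+2.4²) = 15.62 m
R = A/P = 20.97/15.62 = 1.343 m
S = (Q·n / (1·A·R^(2/3)))² = (29.2×0.024 / (1×20.97×1.217))² = 0.0007541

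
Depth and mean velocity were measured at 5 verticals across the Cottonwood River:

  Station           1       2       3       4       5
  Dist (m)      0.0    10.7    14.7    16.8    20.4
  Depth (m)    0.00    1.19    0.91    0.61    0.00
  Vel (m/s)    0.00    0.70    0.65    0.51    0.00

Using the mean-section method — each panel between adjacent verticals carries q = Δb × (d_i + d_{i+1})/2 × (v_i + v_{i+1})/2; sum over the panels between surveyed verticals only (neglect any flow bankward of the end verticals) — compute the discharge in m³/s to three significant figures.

6.27 m³/s

Panel 1-2: Δb = 10.7 m, d̄ = (0.00+1.19)/2 = 0.595, v̄ = (0.00+0.70)/2 = 0.35 → q = 10.7×0.595×0.35 = 2.228 m³/s
Panel 2-3: Δb = 4 m, d̄ = (1.19+0.91)/2 = 1.05, v̄ = (0.70+0.65)/2 = 0.675 → q = 4×1.05×0.675 = 2.835 m³/s
Panel 3-4: Δb = 2.1 m, d̄ = (0.91+0.61)/2 = 0.76, v̄ = (0.65+0.51)/2 = 0.58 → q = 2.1×0.76×0.58 = 0.9257 m³/s
Panel 4-5: Δb = 3.6 m, d̄ = (0.61+0.00)/2 = 0.305, v̄ = (0.51+0.00)/2 = 0.255 → q = 3.6×0.305×0.255 = 0.2800 m³/s
Q = Σ q = 6.269 m³/s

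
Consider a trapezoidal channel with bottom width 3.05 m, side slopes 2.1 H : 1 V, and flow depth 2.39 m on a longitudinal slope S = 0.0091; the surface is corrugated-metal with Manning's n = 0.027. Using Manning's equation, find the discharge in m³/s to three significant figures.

A = (b + z·y)·y = (3.05 + 2.1×2.39)×2.39 = 19.28 m²
P = b + 2y√(1+z²) = 3.05 + 2×2.39×√(1+2.1²) = 14.17 m
R = A/P = 19.28/14.17 = 1.361 m
Q = (1/n)·A·R^(2/3)·S^(1/2) = (1/0.027) × 19.28 × 1.361^(2/3) × 0.0091^(1/2) = 83.68 m³/s

83.7 m³/s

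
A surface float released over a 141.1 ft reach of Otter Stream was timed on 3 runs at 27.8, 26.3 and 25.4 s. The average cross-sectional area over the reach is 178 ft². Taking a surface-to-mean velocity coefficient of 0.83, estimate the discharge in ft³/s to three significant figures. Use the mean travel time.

t̄ = (27.8 + 26.3 + 25.4) / 3 = 26.5 s
v_surface = L / t̄ = 141.1 / 26.5 = 5.325 ft/s
v_mean = 0.83 × 5.325 = 4.419 ft/s
Q = A × v_mean = 178 × 4.419 = 786.6 ft³/s

787 ft³/s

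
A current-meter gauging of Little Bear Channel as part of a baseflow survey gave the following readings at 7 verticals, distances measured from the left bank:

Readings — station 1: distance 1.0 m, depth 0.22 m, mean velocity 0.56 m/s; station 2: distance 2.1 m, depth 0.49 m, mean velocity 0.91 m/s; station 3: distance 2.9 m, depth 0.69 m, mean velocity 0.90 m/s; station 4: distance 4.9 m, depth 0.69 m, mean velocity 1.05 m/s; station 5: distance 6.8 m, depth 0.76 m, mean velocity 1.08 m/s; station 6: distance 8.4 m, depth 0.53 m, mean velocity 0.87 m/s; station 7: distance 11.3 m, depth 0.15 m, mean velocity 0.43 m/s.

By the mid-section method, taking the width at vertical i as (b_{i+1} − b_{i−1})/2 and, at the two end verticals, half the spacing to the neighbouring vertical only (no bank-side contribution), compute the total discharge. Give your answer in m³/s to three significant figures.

w_1 = (2.1 − 1.0)/2 = 0.55 m; q_1 = 0.56 × 0.22 × 0.55 = 0.06776 m³/s
w_2 = (2.9 − 1.0)/2 = 0.95 m; q_2 = 0.91 × 0.49 × 0.95 = 0.4236 m³/s
w_3 = (4.9 − 2.1)/2 = 1.4 m; q_3 = 0.90 × 0.69 × 1.4 = 0.8694 m³/s
w_4 = (6.8 − 2.9)/2 = 1.95 m; q_4 = 1.05 × 0.69 × 1.95 = 1.413 m³/s
w_5 = (8.4 − 4.9)/2 = 1.75 m; q_5 = 1.08 × 0.76 × 1.75 = 1.436 m³/s
w_6 = (11.3 − 6.8)/2 = 2.25 m; q_6 = 0.87 × 0.53 × 2.25 = 1.037 m³/s
w_7 = (11.3 − 8.4)/2 = 1.45 m; q_7 = 0.43 × 0.15 × 1.45 = 0.09353 m³/s
Q = Σ qᵢ = 5.341 m³/s

5.34 m³/s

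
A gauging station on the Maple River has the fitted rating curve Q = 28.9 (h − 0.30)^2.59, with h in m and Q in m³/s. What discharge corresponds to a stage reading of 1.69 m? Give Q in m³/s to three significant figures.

67.8 m³/s

Q = 28.9 × (1.69 − 0.30)^2.59 = 28.9 × 1.39^2.59 = 67.81 m³/s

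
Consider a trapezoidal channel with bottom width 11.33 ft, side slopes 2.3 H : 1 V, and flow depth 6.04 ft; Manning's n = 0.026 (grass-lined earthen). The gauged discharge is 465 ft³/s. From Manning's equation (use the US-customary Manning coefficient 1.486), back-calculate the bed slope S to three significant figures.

0.000506

A = (b + z·y)·y = (11.33 + 2.3×6.04)×6.04 = 152.3 ft²
P = b + 2y√(1+z²) = 11.33 + 2×6.04×√(1+2.3²) = 41.63 ft
R = A/P = 152.3/41.63 = 3.660 ft
S = (Q·n / (1.486·A·R^(2/3)))² = (465×0.026 / (1.486×152.3×2.375))² = 0.0005057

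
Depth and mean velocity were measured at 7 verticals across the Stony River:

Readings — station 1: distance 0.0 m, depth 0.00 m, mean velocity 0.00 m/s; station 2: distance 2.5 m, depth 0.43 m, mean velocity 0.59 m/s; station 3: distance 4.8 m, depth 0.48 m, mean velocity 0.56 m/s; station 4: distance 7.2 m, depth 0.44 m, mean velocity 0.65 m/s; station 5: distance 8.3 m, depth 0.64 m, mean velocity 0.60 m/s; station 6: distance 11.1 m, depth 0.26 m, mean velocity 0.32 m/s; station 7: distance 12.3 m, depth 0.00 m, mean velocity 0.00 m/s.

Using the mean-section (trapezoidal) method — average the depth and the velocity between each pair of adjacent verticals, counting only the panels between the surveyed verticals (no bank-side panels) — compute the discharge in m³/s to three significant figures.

2.40 m³/s

Panel 1-2: Δb = 2.5 m, d̄ = (0.00+0.43)/2 = 0.215, v̄ = (0.00+0.59)/2 = 0.295 → q = 2.5×0.215×0.295 = 0.1586 m³/s
Panel 2-3: Δb = 2.3 m, d̄ = (0.43+0.48)/2 = 0.455, v̄ = (0.59+0.56)/2 = 0.575 → q = 2.3×0.455×0.575 = 0.6017 m³/s
Panel 3-4: Δb = 2.4 m, d̄ = (0.48+0.44)/2 = 0.46, v̄ = (0.56+0.65)/2 = 0.605 → q = 2.4×0.46×0.605 = 0.6679 m³/s
Panel 4-5: Δb = 1.1 m, d̄ = (0.44+0.64)/2 = 0.54, v̄ = (0.65+0.60)/2 = 0.625 → q = 1.1×0.54×0.625 = 0.3713 m³/s
Panel 5-6: Δb = 2.8 m, d̄ = (0.64+0.26)/2 = 0.45, v̄ = (0.60+0.32)/2 = 0.46 → q = 2.8×0.45×0.46 = 0.5796 m³/s
Panel 6-7: Δb = 1.2 m, d̄ = (0.26+0.00)/2 = 0.13, v̄ = (0.32+0.00)/2 = 0.16 → q = 1.2×0.13×0.16 = 0.02496 m³/s
Q = Σ q = 2.404 m³/s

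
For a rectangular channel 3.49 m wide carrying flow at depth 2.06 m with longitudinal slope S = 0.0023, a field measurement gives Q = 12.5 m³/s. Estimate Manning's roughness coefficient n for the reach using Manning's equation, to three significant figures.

A = b·y = 3.49 × 2.06 = 7.189 m²
P = b + 2y = 3.49 + 2×2.06 = 7.610 m
R = A/P = 7.189/7.610 = 0.9447 m
n = (1/Q)·A·R^(2/3)·S^(1/2) = (1/12.5) × 7.189 × 0.9628 × 0.04796 = 0.02656

0.0266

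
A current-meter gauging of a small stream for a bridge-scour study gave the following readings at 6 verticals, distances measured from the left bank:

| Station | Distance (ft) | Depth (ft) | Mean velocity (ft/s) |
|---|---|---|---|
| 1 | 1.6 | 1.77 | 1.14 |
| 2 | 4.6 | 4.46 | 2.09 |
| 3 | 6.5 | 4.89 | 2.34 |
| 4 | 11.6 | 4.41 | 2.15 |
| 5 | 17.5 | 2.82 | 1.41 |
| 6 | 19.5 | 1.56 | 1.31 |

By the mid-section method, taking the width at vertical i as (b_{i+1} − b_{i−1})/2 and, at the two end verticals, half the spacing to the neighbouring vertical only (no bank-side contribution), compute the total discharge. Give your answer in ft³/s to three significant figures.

w_1 = (4.6 − 1.6)/2 = 1.5 ft; q_1 = 1.14 × 1.77 × 1.5 = 3.027 ft³/s
w_2 = (6.5 − 1.6)/2 = 2.45 ft; q_2 = 2.09 × 4.46 × 2.45 = 22.84 ft³/s
w_3 = (11.6 − 4.6)/2 = 3.5 ft; q_3 = 2.34 × 4.89 × 3.5 = 40.05 ft³/s
w_4 = (17.5 − 6.5)/2 = 5.5 ft; q_4 = 2.15 × 4.41 × 5.5 = 52.15 ft³/s
w_5 = (19.5 − 11.6)/2 = 3.95 ft; q_5 = 1.41 × 2.82 × 3.95 = 15.71 ft³/s
w_6 = (19.5 − 17.5)/2 = 1 ft; q_6 = 1.31 × 1.56 × 1 = 2.044 ft³/s
Q = Σ qᵢ = 135.8 ft³/s

136 ft³/s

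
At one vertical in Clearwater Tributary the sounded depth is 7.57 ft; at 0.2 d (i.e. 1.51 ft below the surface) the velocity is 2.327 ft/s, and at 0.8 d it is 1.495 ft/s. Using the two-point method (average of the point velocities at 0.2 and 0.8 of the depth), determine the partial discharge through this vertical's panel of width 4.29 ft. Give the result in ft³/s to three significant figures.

62.1 ft³/s

v̄ = (2.327 + 1.495) / 2 = 1.911 ft/s
q = v̄ × d × w = 1.911 × 7.57 × 4.29 = 62.06 ft³/s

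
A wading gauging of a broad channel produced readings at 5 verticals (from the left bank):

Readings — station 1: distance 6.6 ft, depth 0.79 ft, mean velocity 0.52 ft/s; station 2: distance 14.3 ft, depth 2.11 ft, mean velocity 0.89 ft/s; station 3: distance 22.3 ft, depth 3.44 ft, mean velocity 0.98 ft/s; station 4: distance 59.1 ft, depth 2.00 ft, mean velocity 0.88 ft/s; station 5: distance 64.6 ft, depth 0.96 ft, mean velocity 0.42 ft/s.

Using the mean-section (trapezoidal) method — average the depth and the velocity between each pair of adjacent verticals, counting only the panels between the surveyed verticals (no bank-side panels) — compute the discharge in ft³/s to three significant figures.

127 ft³/s

Panel 1-2: Δb = 7.7 ft, d̄ = (0.79+2.11)/2 = 1.45, v̄ = (0.52+0.89)/2 = 0.705 → q = 7.7×1.45×0.705 = 7.871 ft³/s
Panel 2-3: Δb = 8 ft, d̄ = (2.11+3.44)/2 = 2.775, v̄ = (0.89+0.98)/2 = 0.935 → q = 8×2.775×0.935 = 20.76 ft³/s
Panel 3-4: Δb = 36.8 ft, d̄ = (3.44+2.00)/2 = 2.72, v̄ = (0.98+0.88)/2 = 0.93 → q = 36.8×2.72×0.93 = 93.09 ft³/s
Panel 4-5: Δb = 5.5 ft, d̄ = (2.00+0.96)/2 = 1.48, v̄ = (0.88+0.42)/2 = 0.65 → q = 5.5×1.48×0.65 = 5.291 ft³/s
Q = Σ q = 127.0 ft³/s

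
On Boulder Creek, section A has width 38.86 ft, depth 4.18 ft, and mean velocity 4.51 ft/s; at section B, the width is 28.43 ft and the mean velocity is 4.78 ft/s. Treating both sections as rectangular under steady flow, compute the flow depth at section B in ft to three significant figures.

5.39 ft

Q = A₁V₁ = (38.86×4.18) × 4.51 = 732.6 ft³/s
d₂ = Q/(b₂ V₂) = 732.6/(28.43×4.78) = 5.391 ft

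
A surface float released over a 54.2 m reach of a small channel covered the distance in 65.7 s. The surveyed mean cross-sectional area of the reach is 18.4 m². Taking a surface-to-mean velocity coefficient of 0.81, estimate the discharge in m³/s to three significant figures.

v_surface = L / t̄ = 54.2 / 65.7 = 0.8250 m/s
v_mean = 0.81 × 0.8250 = 0.6682 m/s
Q = A × v_mean = 18.4 × 0.6682 = 12.30 m³/s

12.3 m³/s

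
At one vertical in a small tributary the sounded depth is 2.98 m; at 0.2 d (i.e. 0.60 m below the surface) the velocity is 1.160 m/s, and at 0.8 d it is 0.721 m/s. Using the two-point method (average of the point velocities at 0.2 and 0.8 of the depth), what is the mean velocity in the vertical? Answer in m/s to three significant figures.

v̄ = (1.160 + 0.721) / 2 = 0.9405 m/s

0.941 m/s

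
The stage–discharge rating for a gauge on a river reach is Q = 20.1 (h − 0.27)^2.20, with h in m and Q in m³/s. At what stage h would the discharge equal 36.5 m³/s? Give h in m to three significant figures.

h − h₀ = (Q/C)^(1/b) = (36.5/20.1)^(1/2.20) = 1.312 m
h = 0.27 + 1.312 = 1.582 m

1.58 m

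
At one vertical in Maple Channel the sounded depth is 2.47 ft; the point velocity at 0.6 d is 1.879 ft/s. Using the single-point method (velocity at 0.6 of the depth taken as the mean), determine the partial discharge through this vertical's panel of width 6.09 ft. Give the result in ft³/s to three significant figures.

28.3 ft³/s

v̄ = v₀.₆ = 1.879 ft/s
q = v̄ × d × w = 1.879 × 2.47 × 6.09 = 28.26 ft³/s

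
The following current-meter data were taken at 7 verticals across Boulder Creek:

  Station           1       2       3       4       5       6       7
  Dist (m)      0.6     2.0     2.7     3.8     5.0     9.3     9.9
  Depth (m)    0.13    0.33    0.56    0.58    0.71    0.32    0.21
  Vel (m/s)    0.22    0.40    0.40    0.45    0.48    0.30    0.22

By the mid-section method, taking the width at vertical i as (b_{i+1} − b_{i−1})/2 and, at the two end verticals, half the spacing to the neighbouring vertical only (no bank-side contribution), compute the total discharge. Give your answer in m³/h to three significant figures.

6650 m³/h

w_1 = (2.0 − 0.6)/2 = 0.7 m; q_1 = 0.22 × 0.13 × 0.7 = 0.02002 m³/s
w_2 = (2.7 − 0.6)/2 = 1.05 m; q_2 = 0.40 × 0.33 × 1.05 = 0.1386 m³/s
w_3 = (3.8 − 2.0)/2 = 0.9 m; q_3 = 0.40 × 0.56 × 0.9 = 0.2016 m³/s
w_4 = (5.0 − 2.7)/2 = 1.15 m; q_4 = 0.45 × 0.58 × 1.15 = 0.3002 m³/s
w_5 = (9.3 − 3.8)/2 = 2.75 m; q_5 = 0.48 × 0.71 × 2.75 = 0.9372 m³/s
w_6 = (9.9 − 5.0)/2 = 2.45 m; q_6 = 0.30 × 0.32 × 2.45 = 0.2352 m³/s
w_7 = (9.9 − 9.3)/2 = 0.3 m; q_7 = 0.22 × 0.21 × 0.3 = 0.01386 m³/s
Q = Σ qᵢ = 1.847 m³/s
= 1.847 × 3600 = 6648 m³/h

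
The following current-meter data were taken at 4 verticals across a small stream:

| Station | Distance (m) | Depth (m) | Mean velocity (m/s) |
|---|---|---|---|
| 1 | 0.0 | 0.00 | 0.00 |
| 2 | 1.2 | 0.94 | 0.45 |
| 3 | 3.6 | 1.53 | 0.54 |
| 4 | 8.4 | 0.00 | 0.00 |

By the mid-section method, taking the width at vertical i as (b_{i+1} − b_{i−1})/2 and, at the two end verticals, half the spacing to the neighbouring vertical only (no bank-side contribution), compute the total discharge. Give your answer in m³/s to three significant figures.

3.74 m³/s

w_2 = (3.6 − 0.0)/2 = 1.8 m; q_2 = 0.45 × 0.94 × 1.8 = 0.7614 m³/s
w_3 = (8.4 − 1.2)/2 = 3.6 m; q_3 = 0.54 × 1.53 × 3.6 = 2.974 m³/s
Stations 1, 4 contribute zero (depth or velocity is 0).
Q = Σ qᵢ = 3.736 m³/s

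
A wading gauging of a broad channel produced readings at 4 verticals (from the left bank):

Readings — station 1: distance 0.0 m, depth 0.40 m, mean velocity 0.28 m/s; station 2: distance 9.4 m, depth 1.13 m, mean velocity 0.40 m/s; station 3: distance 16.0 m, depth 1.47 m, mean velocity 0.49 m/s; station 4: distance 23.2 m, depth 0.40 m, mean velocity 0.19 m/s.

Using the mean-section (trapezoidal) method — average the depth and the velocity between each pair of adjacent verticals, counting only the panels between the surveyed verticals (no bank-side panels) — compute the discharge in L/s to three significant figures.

Panel 1-2: Δb = 9.4 m, d̄ = (0.40+1.13)/2 = 0.765, v̄ = (0.28+0.40)/2 = 0.34 → q = 9.4×0.765×0.34 = 2.445 m³/s
Panel 2-3: Δb = 6.6 m, d̄ = (1.13+1.47)/2 = 1.3, v̄ = (0.40+0.49)/2 = 0.445 → q = 6.6×1.3×0.445 = 3.818 m³/s
Panel 3-4: Δb = 7.2 m, d̄ = (1.47+0.40)/2 = 0.935, v̄ = (0.49+0.19)/2 = 0.34 → q = 7.2×0.935×0.34 = 2.289 m³/s
Q = Σ q = 8.552 m³/s
= 8.552 × 1000 = 8552 L/s

8550 L/s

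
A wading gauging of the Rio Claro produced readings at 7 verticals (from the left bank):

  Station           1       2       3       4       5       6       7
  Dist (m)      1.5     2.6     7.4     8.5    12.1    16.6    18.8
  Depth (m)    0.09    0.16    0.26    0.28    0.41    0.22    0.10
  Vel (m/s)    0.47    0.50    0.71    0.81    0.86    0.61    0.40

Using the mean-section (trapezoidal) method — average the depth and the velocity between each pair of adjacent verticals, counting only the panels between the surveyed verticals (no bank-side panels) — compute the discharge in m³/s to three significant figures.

3.16 m³/s

Panel 1-2: Δb = 1.1 m, d̄ = (0.09+0.16)/2 = 0.125, v̄ = (0.47+0.50)/2 = 0.485 → q = 1.1×0.125×0.485 = 0.06669 m³/s
Panel 2-3: Δb = 4.8 m, d̄ = (0.16+0.26)/2 = 0.21, v̄ = (0.50+0.71)/2 = 0.605 → q = 4.8×0.21×0.605 = 0.6098 m³/s
Panel 3-4: Δb = 1.1 m, d̄ = (0.26+0.28)/2 = 0.27, v̄ = (0.71+0.81)/2 = 0.76 → q = 1.1×0.27×0.76 = 0.2257 m³/s
Panel 4-5: Δb = 3.6 m, d̄ = (0.28+0.41)/2 = 0.345, v̄ = (0.81+0.86)/2 = 0.835 → q = 3.6×0.345×0.835 = 1.037 m³/s
Panel 5-6: Δb = 4.5 m, d̄ = (0.41+0.22)/2 = 0.315, v̄ = (0.86+0.61)/2 = 0.735 → q = 4.5×0.315×0.735 = 1.042 m³/s
Panel 6-7: Δb = 2.2 m, d̄ = (0.22+0.10)/2 = 0.16, v̄ = (0.61+0.40)/2 = 0.505 → q = 2.2×0.16×0.505 = 0.1778 m³/s
Q = Σ q = 3.159 m³/s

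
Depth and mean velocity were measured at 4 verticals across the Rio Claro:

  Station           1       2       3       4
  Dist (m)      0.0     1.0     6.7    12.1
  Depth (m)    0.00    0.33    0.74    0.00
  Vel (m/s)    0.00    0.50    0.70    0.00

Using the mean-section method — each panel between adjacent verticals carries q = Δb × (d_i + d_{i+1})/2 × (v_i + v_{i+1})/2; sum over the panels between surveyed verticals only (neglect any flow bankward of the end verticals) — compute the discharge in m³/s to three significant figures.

2.57 m³/s

Panel 1-2: Δb = 1 m, d̄ = (0.00+0.33)/2 = 0.165, v̄ = (0.00+0.50)/2 = 0.25 → q = 1×0.165×0.25 = 0.04125 m³/s
Panel 2-3: Δb = 5.7 m, d̄ = (0.33+0.74)/2 = 0.535, v̄ = (0.50+0.70)/2 = 0.6 → q = 5.7×0.535×0.6 = 1.830 m³/s
Panel 3-4: Δb = 5.4 m, d̄ = (0.74+0.00)/2 = 0.37, v̄ = (0.70+0.00)/2 = 0.35 → q = 5.4×0.37×0.35 = 0.6993 m³/s
Q = Σ q = 2.570 m³/s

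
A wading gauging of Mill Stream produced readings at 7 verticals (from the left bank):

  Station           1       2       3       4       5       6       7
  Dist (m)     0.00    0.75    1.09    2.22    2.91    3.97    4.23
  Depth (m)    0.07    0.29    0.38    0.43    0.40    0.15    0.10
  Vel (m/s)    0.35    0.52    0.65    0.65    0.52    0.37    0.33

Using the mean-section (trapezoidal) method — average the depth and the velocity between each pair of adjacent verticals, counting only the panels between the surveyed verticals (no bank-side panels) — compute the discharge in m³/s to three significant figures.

Panel 1-2: Δb = 0.75 m, d̄ = (0.07+0.29)/2 = 0.18, v̄ = (0.35+0.52)/2 = 0.435 → q = 0.75×0.18×0.435 = 0.05873 m³/s
Panel 2-3: Δb = 0.34 m, d̄ = (0.29+0.38)/2 = 0.335, v̄ = (0.52+0.65)/2 = 0.585 → q = 0.34×0.335×0.585 = 0.06663 m³/s
Panel 3-4: Δb = 1.13 m, d̄ = (0.38+0.43)/2 = 0.405, v̄ = (0.65+0.65)/2 = 0.65 → q = 1.13×0.405×0.65 = 0.2975 m³/s
Panel 4-5: Δb = 0.69 m, d̄ = (0.43+0.40)/2 = 0.415, v̄ = (0.65+0.52)/2 = 0.585 → q = 0.69×0.415×0.585 = 0.1675 m³/s
Panel 5-6: Δb = 1.06 m, d̄ = (0.40+0.15)/2 = 0.275, v̄ = (0.52+0.37)/2 = 0.445 → q = 1.06×0.275×0.445 = 0.1297 m³/s
Panel 6-7: Δb = 0.26 m, d̄ = (0.15+0.10)/2 = 0.125, v̄ = (0.37+0.33)/2 = 0.35 → q = 0.26×0.125×0.35 = 0.01138 m³/s
Q = Σ q = 0.7314 m³/s

0.731 m³/s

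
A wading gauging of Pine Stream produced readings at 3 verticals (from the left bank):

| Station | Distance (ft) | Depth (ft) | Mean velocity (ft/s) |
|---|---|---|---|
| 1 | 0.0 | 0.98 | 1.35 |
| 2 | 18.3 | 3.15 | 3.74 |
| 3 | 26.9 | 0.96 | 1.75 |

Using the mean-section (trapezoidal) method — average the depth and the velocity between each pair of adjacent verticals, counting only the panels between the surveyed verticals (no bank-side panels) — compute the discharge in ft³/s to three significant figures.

145 ft³/s

Panel 1-2: Δb = 18.3 ft, d̄ = (0.98+3.15)/2 = 2.065, v̄ = (1.35+3.74)/2 = 2.545 → q = 18.3×2.065×2.545 = 96.17 ft³/s
Panel 2-3: Δb = 8.6 ft, d̄ = (3.15+0.96)/2 = 2.055, v̄ = (3.74+1.75)/2 = 2.745 → q = 8.6×2.055×2.745 = 48.51 ft³/s
Q = Σ q = 144.7 ft³/s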